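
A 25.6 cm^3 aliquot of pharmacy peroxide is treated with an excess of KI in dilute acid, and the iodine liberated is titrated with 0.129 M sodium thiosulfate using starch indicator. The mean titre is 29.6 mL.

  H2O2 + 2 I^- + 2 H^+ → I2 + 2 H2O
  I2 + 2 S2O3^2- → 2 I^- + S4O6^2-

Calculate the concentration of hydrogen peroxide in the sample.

0.0746 M

n(S2O3^2-) = 0.0296 × 0.129 = 3.82 × 10^-3 mol
n(I2) = n(S2O3^2-)/2 = 1.91 × 10^-3 mol
n(H2O2) in the aliquot = 1.91 × 10^-3 mol (1:1 ratio)
[H2O2] = 1.91 × 10^-3 / 0.0256 = 0.0746 mol/L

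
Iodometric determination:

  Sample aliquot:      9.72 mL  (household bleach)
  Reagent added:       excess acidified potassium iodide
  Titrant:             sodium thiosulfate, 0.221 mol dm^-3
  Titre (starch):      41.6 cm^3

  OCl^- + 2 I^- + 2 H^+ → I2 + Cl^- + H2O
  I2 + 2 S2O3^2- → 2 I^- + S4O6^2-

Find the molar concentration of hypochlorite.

n(S2O3^2-) = 0.0416 × 0.221 = 9.19 × 10^-3 mol
n(I2) = n(S2O3^2-)/2 = 4.60 × 10^-3 mol
n(OCl^-) in the aliquot = 4.60 × 10^-3 mol (1:1 ratio)
[OCl^-] = 4.60 × 10^-3 / 0.00972 = 0.473 mol/L

0.473 mol/L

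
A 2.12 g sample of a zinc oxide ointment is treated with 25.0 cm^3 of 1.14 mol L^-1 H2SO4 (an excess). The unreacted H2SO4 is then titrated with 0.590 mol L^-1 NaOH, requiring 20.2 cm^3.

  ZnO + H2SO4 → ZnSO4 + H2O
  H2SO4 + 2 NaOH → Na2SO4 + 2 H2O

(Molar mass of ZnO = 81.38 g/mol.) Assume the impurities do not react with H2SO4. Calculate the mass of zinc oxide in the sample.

1.83 g

n(H2SO4) added = 0.0250 × 1.14 = 0.0285 mol
n(NaOH) used in back-titration = 0.0202 × 0.590 = 0.0119 mol
From the 1:2 ratio, n(H2SO4) left over = 1/2 × 0.0119 = 5.96 × 10^-3 mol
n(H2SO4) consumed by analyte = 0.0285 − 5.96 × 10^-3 = 0.0225 mol
n(ZnO) = 0.0225 mol (1:1 ratio)
mass of ZnO = 0.0225 × 81.38 = 1.83 g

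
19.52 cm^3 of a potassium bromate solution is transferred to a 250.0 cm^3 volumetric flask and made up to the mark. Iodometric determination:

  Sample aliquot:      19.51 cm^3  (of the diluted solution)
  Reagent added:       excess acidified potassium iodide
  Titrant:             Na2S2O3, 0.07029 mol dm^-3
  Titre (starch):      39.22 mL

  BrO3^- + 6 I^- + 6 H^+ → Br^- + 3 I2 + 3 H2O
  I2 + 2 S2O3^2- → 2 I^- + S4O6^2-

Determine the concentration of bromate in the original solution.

n(S2O3^2-) = 0.03922 × 0.07029 = 2.757 × 10^-3 mol
n(I2) = n(S2O3^2-)/2 = 1.378 × 10^-3 mol
From the 1:3 ratio, n(BrO3^-) in the aliquot = 1/3 × 1.378 × 10^-3 = 4.595 × 10^-4 mol
[BrO3^-]_dilute = 4.595 × 10^-4 / 0.01951 = 0.02355 mol/L
[BrO3^-]_original = 0.02355 × 250.0/19.52 = 0.3016 mol/L

0.3016 mol/L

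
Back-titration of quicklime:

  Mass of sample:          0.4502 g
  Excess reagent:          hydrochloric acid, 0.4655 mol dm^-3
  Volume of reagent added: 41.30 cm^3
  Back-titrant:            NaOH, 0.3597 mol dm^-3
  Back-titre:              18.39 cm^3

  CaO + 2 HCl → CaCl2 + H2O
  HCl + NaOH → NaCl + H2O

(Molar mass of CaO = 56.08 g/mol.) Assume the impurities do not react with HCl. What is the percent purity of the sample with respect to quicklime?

78.54 %

n(HCl) added = 0.04130 × 0.4655 = 0.01923 mol
n(NaOH) used in back-titration = 0.01839 × 0.3597 = 6.615 × 10^-3 mol
n(HCl) left over = 6.615 × 10^-3 mol (1:1 ratio)
n(HCl) consumed by analyte = 0.01923 − 6.615 × 10^-3 = 0.01261 mol
From the 1:2 ratio, n(CaO) = 1/2 × 0.01261 = 6.305 × 10^-3 mol
mass of CaO = 6.305 × 10^-3 × 56.08 = 0.3536 g
% CaO = 0.3536 / 0.4502 × 100 = 78.54 %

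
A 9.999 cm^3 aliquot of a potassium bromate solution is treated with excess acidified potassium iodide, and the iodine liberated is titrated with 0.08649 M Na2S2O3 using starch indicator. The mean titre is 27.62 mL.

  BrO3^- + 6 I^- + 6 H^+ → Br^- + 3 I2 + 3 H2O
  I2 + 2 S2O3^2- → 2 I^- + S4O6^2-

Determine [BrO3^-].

n(S2O3^2-) = 0.02762 × 0.08649 = 2.389 × 10^-3 mol
n(I2) = n(S2O3^2-)/2 = 1.194 × 10^-3 mol
From the 1:3 ratio, n(BrO3^-) in the aliquot = 1/3 × 1.194 × 10^-3 = 3.981 × 10^-4 mol
[BrO3^-] = 3.981 × 10^-4 / 0.009999 = 0.03982 mol/L

0.03982 M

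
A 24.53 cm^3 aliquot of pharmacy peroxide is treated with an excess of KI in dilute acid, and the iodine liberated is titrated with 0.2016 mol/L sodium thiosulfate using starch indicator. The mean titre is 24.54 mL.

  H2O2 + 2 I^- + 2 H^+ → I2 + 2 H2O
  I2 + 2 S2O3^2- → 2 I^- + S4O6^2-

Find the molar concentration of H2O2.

n(S2O3^2-) = 0.02454 × 0.2016 = 4.947 × 10^-3 mol
n(I2) = n(S2O3^2-)/2 = 2.474 × 10^-3 mol
n(H2O2) in the aliquot = 2.474 × 10^-3 mol (1:1 ratio)
[H2O2] = 2.474 × 10^-3 / 0.02453 = 0.1008 mol/L

0.1008 mol/L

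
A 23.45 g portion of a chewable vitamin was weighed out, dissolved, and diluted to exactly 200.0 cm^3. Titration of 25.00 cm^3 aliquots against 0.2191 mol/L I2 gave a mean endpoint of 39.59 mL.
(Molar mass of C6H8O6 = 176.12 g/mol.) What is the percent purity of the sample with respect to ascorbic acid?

C6H8O6 + I2 → C6H6O6 + 2 HI
n(I2) per titration = 0.03959 × 0.2191 = 8.674 × 10^-3 mol
n(C6H8O6) in each aliquot = 8.674 × 10^-3 mol (1:1 ratio)
n(C6H8O6) in the whole flask = 8.674 × 10^-3 × 200.0/25.00 = 0.06939 mol
mass of C6H8O6 = 0.06939 × 176.12 = 12.22 g
% C6H8O6 = 12.22 / 23.45 × 100 = 52.12 %

52.12 %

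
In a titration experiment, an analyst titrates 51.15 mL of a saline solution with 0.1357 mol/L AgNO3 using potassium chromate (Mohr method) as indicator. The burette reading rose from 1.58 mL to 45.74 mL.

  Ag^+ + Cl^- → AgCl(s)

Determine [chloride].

0.1172 mol/L

n(AgNO3) = 0.04416 L × 0.1357 mol/L = 5.993 × 10^-3 mol
n(Cl-) = 5.993 × 10^-3 mol (1:1 mole ratio)
[Cl-] = 5.993 × 10^-3 mol / 0.05115 L = 0.1172 mol/L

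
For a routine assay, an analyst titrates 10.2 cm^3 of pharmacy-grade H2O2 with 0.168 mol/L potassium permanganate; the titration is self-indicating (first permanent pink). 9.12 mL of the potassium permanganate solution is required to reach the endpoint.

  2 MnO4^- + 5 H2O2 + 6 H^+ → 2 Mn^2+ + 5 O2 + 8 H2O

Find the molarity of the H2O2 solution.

n(KMnO4) = 0.00912 L × 0.168 mol/L = 1.53 × 10^-3 mol
From the 5:2 mole ratio, n(H2O2) = 5/2 × 1.53 × 10^-3 = 3.83 × 10^-3 mol
[H2O2] = 3.83 × 10^-3 mol / 0.0102 L = 0.376 mol/L

0.376 mol/L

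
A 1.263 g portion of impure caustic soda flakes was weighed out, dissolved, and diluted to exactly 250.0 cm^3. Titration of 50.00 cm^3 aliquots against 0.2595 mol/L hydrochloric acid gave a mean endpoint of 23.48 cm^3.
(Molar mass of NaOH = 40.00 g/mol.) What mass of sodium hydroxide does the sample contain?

1.219 g

NaOH + HCl → NaCl + H2O
n(HCl) per titration = 0.02348 × 0.2595 = 6.093 × 10^-3 mol
n(NaOH) in each aliquot = 6.093 × 10^-3 mol (1:1 ratio)
n(NaOH) in the whole flask = 6.093 × 10^-3 × 250.0/50.00 = 0.03047 mol
mass of NaOH = 0.03047 × 40.00 = 1.219 g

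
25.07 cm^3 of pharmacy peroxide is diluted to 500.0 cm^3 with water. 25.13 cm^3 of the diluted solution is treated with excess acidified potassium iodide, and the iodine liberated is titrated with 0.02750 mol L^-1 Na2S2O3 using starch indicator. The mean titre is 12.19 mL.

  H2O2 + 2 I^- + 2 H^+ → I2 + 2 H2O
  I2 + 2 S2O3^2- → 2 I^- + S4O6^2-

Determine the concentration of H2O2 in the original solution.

0.1330 mol/L

n(S2O3^2-) = 0.01219 × 0.02750 = 3.352 × 10^-4 mol
n(I2) = n(S2O3^2-)/2 = 1.676 × 10^-4 mol
n(H2O2) in the aliquot = 1.676 × 10^-4 mol (1:1 ratio)
[H2O2]_dilute = 1.676 × 10^-4 / 0.02513 = 0.006670 mol/L
[H2O2]_original = 0.006670 × 500.0/25.07 = 0.1330 mol/L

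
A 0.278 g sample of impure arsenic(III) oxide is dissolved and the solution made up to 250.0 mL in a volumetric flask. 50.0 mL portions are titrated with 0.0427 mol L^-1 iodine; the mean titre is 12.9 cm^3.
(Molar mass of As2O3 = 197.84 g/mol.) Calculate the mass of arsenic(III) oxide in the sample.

As2O3 + 2 I2 + 2 H2O → As2O5 + 4 HI
n(I2) per titration = 0.0129 × 0.0427 = 5.51 × 10^-4 mol
From the 1:2 ratio, n(As2O3) in each aliquot = 1/2 × 5.51 × 10^-4 = 2.75 × 10^-4 mol
n(As2O3) in the whole flask = 2.75 × 10^-4 × 250.0/50.0 = 1.38 × 10^-3 mol
mass of As2O3 = 1.38 × 10^-3 × 197.84 = 0.272 g

0.272 g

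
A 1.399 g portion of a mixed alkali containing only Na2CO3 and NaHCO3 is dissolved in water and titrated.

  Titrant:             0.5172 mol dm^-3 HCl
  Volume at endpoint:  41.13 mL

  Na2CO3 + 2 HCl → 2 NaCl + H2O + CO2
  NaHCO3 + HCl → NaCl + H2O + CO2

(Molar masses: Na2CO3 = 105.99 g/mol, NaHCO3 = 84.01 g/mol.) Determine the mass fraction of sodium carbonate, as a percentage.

n(HCl) = 0.04113 × 0.5172 = 0.02127 mol
Let x = n(Na2CO3), y = n(NaHCO3).
Titrant: 2x + 1y = 0.02127;  mass: 105.99x + 84.01y = 1.399
Solving, x = 6.257 × 10^-3 mol, y = 8.759 × 10^-3 mol
mass of Na2CO3 = 6.257 × 10^-3 × 105.99 = 0.6631 g
% Na2CO3 = 0.6631 / 1.399 × 100 = 47.40 %

47.40 %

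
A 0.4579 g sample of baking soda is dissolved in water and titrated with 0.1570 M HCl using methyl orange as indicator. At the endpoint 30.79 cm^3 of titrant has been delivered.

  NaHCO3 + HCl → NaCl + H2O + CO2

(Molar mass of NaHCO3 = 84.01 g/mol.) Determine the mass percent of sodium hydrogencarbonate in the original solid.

n(HCl) = 0.03079 L × 0.1570 mol/L = 4.834 × 10^-3 mol
n(NaHCO3) = 4.834 × 10^-3 mol (1:1 ratio)
mass of NaHCO3 = 4.834 × 10^-3 × 84.01 g/mol = 0.4061 g
% NaHCO3 = 0.4061 / 0.4579 × 100 = 88.69 %

88.69 %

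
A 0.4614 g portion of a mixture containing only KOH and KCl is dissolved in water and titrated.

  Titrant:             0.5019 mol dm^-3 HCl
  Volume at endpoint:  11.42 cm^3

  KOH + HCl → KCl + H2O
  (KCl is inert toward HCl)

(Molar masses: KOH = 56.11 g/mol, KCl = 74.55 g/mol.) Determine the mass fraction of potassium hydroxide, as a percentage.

n(HCl) = 0.01142 × 0.5019 = 5.732 × 10^-3 mol
Let x = n(KOH), y = n(KCl).
Titrant: 1x = 5.732 × 10^-3;  mass: 56.11x + 74.55y = 0.4614
Solving, x = 5.732 × 10^-3 mol, y = 1.875 × 10^-3 mol
mass of KOH = 5.732 × 10^-3 × 56.11 = 0.3216 g
% KOH = 0.3216 / 0.4614 × 100 = 69.70 %

69.70 %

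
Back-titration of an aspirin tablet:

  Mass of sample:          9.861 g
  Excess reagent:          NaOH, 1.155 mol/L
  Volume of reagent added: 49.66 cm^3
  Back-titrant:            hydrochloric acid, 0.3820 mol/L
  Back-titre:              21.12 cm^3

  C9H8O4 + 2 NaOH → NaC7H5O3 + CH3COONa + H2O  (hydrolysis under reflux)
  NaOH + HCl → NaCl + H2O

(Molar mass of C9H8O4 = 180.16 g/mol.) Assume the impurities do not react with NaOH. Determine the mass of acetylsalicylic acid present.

4.440 g

n(NaOH) added = 0.04966 × 1.155 = 0.05736 mol
n(HCl) used in back-titration = 0.02112 × 0.3820 = 8.068 × 10^-3 mol
n(NaOH) left over = 8.068 × 10^-3 mol (1:1 ratio)
n(NaOH) consumed by analyte = 0.05736 − 8.068 × 10^-3 = 0.04929 mol
From the 1:2 ratio, n(C9H8O4) = 1/2 × 0.04929 = 0.02464 mol
mass of C9H8O4 = 0.02464 × 180.16 = 4.440 g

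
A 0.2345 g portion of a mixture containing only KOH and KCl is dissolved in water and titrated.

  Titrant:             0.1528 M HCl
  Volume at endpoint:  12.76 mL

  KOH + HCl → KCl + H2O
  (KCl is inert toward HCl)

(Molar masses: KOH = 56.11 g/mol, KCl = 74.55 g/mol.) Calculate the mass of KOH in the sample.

n(HCl) = 0.01276 × 0.1528 = 1.950 × 10^-3 mol
Let x = n(KOH), y = n(KCl).
Titrant: 1x = 1.950 × 10^-3;  mass: 56.11x + 74.55y = 0.2345
Solving, x = 1.950 × 10^-3 mol, y = 1.678 × 10^-3 mol
mass of KOH = 1.950 × 10^-3 × 56.11 = 0.1094 g

0.1094 g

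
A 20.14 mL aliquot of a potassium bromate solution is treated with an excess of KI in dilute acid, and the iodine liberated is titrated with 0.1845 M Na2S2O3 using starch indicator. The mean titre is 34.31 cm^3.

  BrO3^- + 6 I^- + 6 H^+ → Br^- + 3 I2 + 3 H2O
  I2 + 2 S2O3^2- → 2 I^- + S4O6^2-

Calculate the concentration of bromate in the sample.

n(S2O3^2-) = 0.03431 × 0.1845 = 6.330 × 10^-3 mol
n(I2) = n(S2O3^2-)/2 = 3.165 × 10^-3 mol
From the 1:3 ratio, n(BrO3^-) in the aliquot = 1/3 × 3.165 × 10^-3 = 1.055 × 10^-3 mol
[BrO3^-] = 1.055 × 10^-3 / 0.02014 = 0.05238 mol/L

0.05238 M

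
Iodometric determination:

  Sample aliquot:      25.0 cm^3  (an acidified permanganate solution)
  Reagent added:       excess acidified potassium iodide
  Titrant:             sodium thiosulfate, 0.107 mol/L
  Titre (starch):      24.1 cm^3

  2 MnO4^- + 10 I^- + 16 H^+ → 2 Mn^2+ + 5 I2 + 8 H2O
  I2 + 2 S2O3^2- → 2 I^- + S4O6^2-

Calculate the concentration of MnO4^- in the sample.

n(S2O3^2-) = 0.0241 × 0.107 = 2.58 × 10^-3 mol
n(I2) = n(S2O3^2-)/2 = 1.29 × 10^-3 mol
From the 2:5 ratio, n(MnO4^-) in the aliquot = 2/5 × 1.29 × 10^-3 = 5.16 × 10^-4 mol
[MnO4^-] = 5.16 × 10^-4 / 0.0250 = 0.0206 mol/L

0.0206 mol/L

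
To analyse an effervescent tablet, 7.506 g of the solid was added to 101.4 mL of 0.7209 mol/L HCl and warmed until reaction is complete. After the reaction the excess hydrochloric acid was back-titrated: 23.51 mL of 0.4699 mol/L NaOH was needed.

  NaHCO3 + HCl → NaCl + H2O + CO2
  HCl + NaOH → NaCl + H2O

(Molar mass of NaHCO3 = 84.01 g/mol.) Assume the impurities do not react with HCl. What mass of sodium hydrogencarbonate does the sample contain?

5.213 g

n(HCl) added = 0.1014 × 0.7209 = 0.07310 mol
n(NaOH) used in back-titration = 0.02351 × 0.4699 = 0.01105 mol
n(HCl) left over = 0.01105 mol (1:1 ratio)
n(HCl) consumed by analyte = 0.07310 − 0.01105 = 0.06205 mol
n(NaHCO3) = 0.06205 mol (1:1 ratio)
mass of NaHCO3 = 0.06205 × 84.01 = 5.213 g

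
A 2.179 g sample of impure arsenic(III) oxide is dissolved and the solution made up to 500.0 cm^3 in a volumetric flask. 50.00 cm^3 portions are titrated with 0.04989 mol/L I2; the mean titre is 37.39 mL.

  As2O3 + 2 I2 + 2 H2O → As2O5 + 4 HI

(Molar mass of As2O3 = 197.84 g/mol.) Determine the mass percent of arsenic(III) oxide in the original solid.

n(I2) per titration = 0.03739 × 0.04989 = 1.865 × 10^-3 mol
From the 1:2 ratio, n(As2O3) in each aliquot = 1/2 × 1.865 × 10^-3 = 9.327 × 10^-4 mol
n(As2O3) in the whole flask = 9.327 × 10^-4 × 500.0/50.00 = 9.327 × 10^-3 mol
mass of As2O3 = 9.327 × 10^-3 × 197.84 = 1.845 g
% As2O3 = 1.845 / 2.179 × 100 = 84.68 %

84.68 %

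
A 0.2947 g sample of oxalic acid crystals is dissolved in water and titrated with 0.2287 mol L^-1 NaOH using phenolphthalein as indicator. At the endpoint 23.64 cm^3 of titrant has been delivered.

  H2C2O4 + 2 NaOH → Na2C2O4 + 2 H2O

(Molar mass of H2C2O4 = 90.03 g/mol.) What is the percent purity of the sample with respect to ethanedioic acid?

n(NaOH) = 0.02364 L × 0.2287 mol/L = 5.406 × 10^-3 mol
From the 1:2 ratio, n(H2C2O4) = 1/2 × 5.406 × 10^-3 = 2.703 × 10^-3 mol
mass of H2C2O4 = 2.703 × 10^-3 × 90.03 g/mol = 0.2434 g
% H2C2O4 = 0.2434 / 0.2947 × 100 = 82.58 %

82.58 %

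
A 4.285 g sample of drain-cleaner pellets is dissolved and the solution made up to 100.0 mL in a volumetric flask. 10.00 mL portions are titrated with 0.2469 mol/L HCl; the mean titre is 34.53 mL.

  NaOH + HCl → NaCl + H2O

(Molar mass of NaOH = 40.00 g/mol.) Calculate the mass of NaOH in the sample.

3.410 g

n(HCl) per titration = 0.03453 × 0.2469 = 8.525 × 10^-3 mol
n(NaOH) in each aliquot = 8.525 × 10^-3 mol (1:1 ratio)
n(NaOH) in the whole flask = 8.525 × 10^-3 × 100.0/10.00 = 0.08525 mol
mass of NaOH = 0.08525 × 40.00 = 3.410 g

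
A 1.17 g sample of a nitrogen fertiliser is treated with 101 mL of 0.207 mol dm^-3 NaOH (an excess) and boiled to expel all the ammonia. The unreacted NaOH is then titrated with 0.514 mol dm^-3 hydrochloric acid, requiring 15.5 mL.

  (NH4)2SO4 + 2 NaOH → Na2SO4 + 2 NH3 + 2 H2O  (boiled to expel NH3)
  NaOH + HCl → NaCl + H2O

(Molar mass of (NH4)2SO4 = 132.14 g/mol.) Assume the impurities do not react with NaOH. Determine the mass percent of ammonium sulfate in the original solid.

n(NaOH) added = 0.101 × 0.207 = 0.0209 mol
n(HCl) used in back-titration = 0.0155 × 0.514 = 7.97 × 10^-3 mol
n(NaOH) left over = 7.97 × 10^-3 mol (1:1 ratio)
n(NaOH) consumed by analyte = 0.0209 − 7.97 × 10^-3 = 0.0129 mol
From the 1:2 ratio, n((NH4)2SO4) = 1/2 × 0.0129 = 6.47 × 10^-3 mol
mass of (NH4)2SO4 = 6.47 × 10^-3 × 132.14 = 0.855 g
% (NH4)2SO4 = 0.855 / 1.17 × 100 = 73.1 %

73.1 %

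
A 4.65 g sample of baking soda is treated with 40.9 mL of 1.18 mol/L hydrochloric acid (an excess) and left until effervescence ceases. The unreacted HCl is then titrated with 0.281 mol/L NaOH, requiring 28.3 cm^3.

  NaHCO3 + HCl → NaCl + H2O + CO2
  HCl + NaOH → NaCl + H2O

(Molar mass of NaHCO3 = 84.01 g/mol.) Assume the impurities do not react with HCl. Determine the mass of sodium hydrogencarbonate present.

n(HCl) added = 0.0409 × 1.18 = 0.0483 mol
n(NaOH) used in back-titration = 0.0283 × 0.281 = 7.95 × 10^-3 mol
n(HCl) left over = 7.95 × 10^-3 mol (1:1 ratio)
n(HCl) consumed by analyte = 0.0483 − 7.95 × 10^-3 = 0.0403 mol
n(NaHCO3) = 0.0403 mol (1:1 ratio)
mass of NaHCO3 = 0.0403 × 84.01 = 3.39 g

3.39 g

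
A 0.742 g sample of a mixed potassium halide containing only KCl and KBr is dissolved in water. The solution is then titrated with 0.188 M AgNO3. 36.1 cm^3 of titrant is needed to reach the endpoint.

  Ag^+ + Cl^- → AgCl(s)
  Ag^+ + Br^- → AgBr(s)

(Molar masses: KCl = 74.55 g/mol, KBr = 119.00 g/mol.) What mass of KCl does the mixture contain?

n(AgNO3) = 0.0361 × 0.188 = 6.79 × 10^-3 mol
Let x = n(KCl), y = n(KBr).
Titrant: 1x + 1y = 6.79 × 10^-3;  mass: 74.55x + 119.00y = 0.742
Solving, x = 1.48 × 10^-3 mol, y = 5.31 × 10^-3 mol
mass of KCl = 1.48 × 10^-3 × 74.55 = 0.110 g

0.110 g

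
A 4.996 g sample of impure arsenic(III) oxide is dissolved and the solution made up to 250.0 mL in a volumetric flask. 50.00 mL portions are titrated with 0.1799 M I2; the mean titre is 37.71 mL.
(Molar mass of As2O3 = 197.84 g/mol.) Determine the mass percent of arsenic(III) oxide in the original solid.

As2O3 + 2 I2 + 2 H2O → As2O5 + 4 HI
n(I2) per titration = 0.03771 × 0.1799 = 6.784 × 10^-3 mol
From the 1:2 ratio, n(As2O3) in each aliquot = 1/2 × 6.784 × 10^-3 = 3.392 × 10^-3 mol
n(As2O3) in the whole flask = 3.392 × 10^-3 × 250.0/50.00 = 0.01696 mol
mass of As2O3 = 0.01696 × 197.84 = 3.355 g
% As2O3 = 3.355 / 4.996 × 100 = 67.16 %

67.16 %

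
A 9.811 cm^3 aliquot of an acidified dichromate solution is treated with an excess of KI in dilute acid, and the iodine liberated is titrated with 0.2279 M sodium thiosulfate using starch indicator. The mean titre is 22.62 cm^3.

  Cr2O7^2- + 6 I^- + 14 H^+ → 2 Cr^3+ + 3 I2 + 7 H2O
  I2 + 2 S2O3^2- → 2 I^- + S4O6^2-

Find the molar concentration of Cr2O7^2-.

0.08757 M

n(S2O3^2-) = 0.02262 × 0.2279 = 5.155 × 10^-3 mol
n(I2) = n(S2O3^2-)/2 = 2.578 × 10^-3 mol
From the 1:3 ratio, n(Cr2O7^2-) in the aliquot = 1/3 × 2.578 × 10^-3 = 8.592 × 10^-4 mol
[Cr2O7^2-] = 8.592 × 10^-4 / 0.009811 = 0.08757 mol/L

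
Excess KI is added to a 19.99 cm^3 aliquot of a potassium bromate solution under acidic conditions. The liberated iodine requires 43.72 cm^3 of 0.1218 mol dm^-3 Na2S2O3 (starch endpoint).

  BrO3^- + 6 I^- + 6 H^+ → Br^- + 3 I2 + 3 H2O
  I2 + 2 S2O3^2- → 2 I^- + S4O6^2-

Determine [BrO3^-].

n(S2O3^2-) = 0.04372 × 0.1218 = 5.325 × 10^-3 mol
n(I2) = n(S2O3^2-)/2 = 2.663 × 10^-3 mol
From the 1:3 ratio, n(BrO3^-) in the aliquot = 1/3 × 2.663 × 10^-3 = 8.875 × 10^-4 mol
[BrO3^-] = 8.875 × 10^-4 / 0.01999 = 0.04440 mol/L

0.04440 mol/L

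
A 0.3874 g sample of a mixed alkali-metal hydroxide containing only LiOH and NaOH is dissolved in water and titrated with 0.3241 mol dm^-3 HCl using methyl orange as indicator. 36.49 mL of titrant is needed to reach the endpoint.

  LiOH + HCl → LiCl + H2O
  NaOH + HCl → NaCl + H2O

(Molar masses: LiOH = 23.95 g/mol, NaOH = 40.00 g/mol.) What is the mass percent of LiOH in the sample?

32.99 %

n(HCl) = 0.03649 × 0.3241 = 0.01183 mol
Let x = n(LiOH), y = n(NaOH).
Titrant: 1x + 1y = 0.01183;  mass: 23.95x + 40.00y = 0.3874
Solving, x = 5.337 × 10^-3 mol, y = 6.490 × 10^-3 mol
mass of LiOH = 5.337 × 10^-3 × 23.95 = 0.1278 g
% LiOH = 0.1278 / 0.3874 × 100 = 32.99 %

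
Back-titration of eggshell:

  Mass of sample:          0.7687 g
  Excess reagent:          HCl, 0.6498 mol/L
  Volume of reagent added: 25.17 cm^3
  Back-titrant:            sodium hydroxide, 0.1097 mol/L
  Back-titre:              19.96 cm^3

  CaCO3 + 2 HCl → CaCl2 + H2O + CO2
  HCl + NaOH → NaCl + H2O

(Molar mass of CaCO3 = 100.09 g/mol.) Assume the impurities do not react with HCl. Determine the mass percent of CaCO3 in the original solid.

92.22 %

n(HCl) added = 0.02517 × 0.6498 = 0.01636 mol
n(NaOH) used in back-titration = 0.01996 × 0.1097 = 2.190 × 10^-3 mol
n(HCl) left over = 2.190 × 10^-3 mol (1:1 ratio)
n(HCl) consumed by analyte = 0.01636 − 2.190 × 10^-3 = 0.01417 mol
From the 1:2 ratio, n(CaCO3) = 1/2 × 0.01417 = 7.083 × 10^-3 mol
mass of CaCO3 = 7.083 × 10^-3 × 100.09 = 0.7089 g
% CaCO3 = 0.7089 / 0.7687 × 100 = 92.22 %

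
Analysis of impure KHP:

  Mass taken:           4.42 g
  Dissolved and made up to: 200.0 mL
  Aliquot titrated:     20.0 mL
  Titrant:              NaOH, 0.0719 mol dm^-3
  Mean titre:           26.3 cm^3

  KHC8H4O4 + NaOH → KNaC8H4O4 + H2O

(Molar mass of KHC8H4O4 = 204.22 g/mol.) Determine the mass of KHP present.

n(NaOH) per titration = 0.0263 × 0.0719 = 1.89 × 10^-3 mol
n(KHC8H4O4) in each aliquot = 1.89 × 10^-3 mol (1:1 ratio)
n(KHC8H4O4) in the whole flask = 1.89 × 10^-3 × 200.0/20.0 = 0.0189 mol
mass of KHC8H4O4 = 0.0189 × 204.22 = 3.86 g

3.86 g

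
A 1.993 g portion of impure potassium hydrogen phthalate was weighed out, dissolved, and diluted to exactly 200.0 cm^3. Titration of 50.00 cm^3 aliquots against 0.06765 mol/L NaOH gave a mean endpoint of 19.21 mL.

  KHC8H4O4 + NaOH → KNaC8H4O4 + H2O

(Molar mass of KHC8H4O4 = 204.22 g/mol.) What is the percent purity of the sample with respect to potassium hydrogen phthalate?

53.27 %

n(NaOH) per titration = 0.01921 × 0.06765 = 1.300 × 10^-3 mol
n(KHC8H4O4) in each aliquot = 1.300 × 10^-3 mol (1:1 ratio)
n(KHC8H4O4) in the whole flask = 1.300 × 10^-3 × 200.0/50.00 = 5.198 × 10^-3 mol
mass of KHC8H4O4 = 5.198 × 10^-3 × 204.22 = 1.062 g
% KHC8H4O4 = 1.062 / 1.993 × 100 = 53.27 %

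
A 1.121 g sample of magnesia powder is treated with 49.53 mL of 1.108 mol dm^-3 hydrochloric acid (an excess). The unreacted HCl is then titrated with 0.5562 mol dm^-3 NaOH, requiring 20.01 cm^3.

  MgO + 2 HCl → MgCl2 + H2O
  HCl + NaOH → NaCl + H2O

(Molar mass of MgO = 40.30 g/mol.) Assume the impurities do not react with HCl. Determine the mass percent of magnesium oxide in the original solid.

n(HCl) added = 0.04953 × 1.108 = 0.05488 mol
n(NaOH) used in back-titration = 0.02001 × 0.5562 = 0.01113 mol
n(HCl) left over = 0.01113 mol (1:1 ratio)
n(HCl) consumed by analyte = 0.05488 − 0.01113 = 0.04375 mol
From the 1:2 ratio, n(MgO) = 1/2 × 0.04375 = 0.02187 mol
mass of MgO = 0.02187 × 40.30 = 0.8816 g
% MgO = 0.8816 / 1.121 × 100 = 78.64 %

78.64 %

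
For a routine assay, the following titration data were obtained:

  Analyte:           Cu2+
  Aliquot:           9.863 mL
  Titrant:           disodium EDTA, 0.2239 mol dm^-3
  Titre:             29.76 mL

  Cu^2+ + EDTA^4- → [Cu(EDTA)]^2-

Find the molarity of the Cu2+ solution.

0.6756 mol/L

n(EDTA) = 0.02976 L × 0.2239 mol/L = 6.663 × 10^-3 mol
n(Cu2+) = 6.663 × 10^-3 mol (1:1 mole ratio)
[Cu2+] = 6.663 × 10^-3 mol / 0.009863 L = 0.6756 mol/L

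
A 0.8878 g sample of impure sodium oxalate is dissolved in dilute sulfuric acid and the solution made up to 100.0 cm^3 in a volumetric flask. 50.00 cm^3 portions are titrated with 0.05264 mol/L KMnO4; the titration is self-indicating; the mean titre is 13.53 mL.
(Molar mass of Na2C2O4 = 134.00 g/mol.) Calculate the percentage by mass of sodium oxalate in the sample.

2 MnO4^- + 5 C2O4^2- + 16 H^+ → 2 Mn^2+ + 10 CO2 + 8 H2O
n(KMnO4) per titration = 0.01353 × 0.05264 = 7.122 × 10^-4 mol
From the 5:2 ratio, n(Na2C2O4) in each aliquot = 5/2 × 7.122 × 10^-4 = 1.781 × 10^-3 mol
n(Na2C2O4) in the whole flask = 1.781 × 10^-3 × 100.0/50.00 = 3.561 × 10^-3 mol
mass of Na2C2O4 = 3.561 × 10^-3 × 134.00 = 0.4772 g
% Na2C2O4 = 0.4772 / 0.8878 × 100 = 53.75 %

53.75 %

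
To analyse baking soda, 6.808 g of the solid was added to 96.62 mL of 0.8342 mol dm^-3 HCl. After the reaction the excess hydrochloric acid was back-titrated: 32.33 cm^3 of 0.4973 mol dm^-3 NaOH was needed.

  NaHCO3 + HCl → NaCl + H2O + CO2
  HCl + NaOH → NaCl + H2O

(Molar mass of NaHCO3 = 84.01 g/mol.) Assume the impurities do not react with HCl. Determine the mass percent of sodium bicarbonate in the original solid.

79.62 %

n(HCl) added = 0.09662 × 0.8342 = 0.08060 mol
n(NaOH) used in back-titration = 0.03233 × 0.4973 = 0.01608 mol
n(HCl) left over = 0.01608 mol (1:1 ratio)
n(HCl) consumed by analyte = 0.08060 − 0.01608 = 0.06452 mol
n(NaHCO3) = 0.06452 mol (1:1 ratio)
mass of NaHCO3 = 0.06452 × 84.01 = 5.421 g
% NaHCO3 = 5.421 / 6.808 × 100 = 79.62 %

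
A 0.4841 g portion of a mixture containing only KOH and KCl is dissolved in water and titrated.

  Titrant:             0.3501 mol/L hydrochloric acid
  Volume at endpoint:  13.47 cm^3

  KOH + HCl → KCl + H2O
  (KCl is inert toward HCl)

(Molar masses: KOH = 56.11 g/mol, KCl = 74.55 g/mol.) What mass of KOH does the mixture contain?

0.2646 g

n(HCl) = 0.01347 × 0.3501 = 4.716 × 10^-3 mol
Let x = n(KOH), y = n(KCl).
Titrant: 1x = 4.716 × 10^-3;  mass: 56.11x + 74.55y = 0.4841
Solving, x = 4.716 × 10^-3 mol, y = 2.944 × 10^-3 mol
mass of KOH = 4.716 × 10^-3 × 56.11 = 0.2646 g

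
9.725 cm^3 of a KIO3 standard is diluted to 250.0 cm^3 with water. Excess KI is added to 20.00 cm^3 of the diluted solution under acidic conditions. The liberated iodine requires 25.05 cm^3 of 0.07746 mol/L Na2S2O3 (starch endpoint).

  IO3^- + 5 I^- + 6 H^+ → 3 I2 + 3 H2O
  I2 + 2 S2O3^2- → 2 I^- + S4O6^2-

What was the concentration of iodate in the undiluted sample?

0.4157 mol/L

n(S2O3^2-) = 0.02505 × 0.07746 = 1.940 × 10^-3 mol
n(I2) = n(S2O3^2-)/2 = 9.702 × 10^-4 mol
From the 1:3 ratio, n(IO3^-) in the aliquot = 1/3 × 9.702 × 10^-4 = 3.234 × 10^-4 mol
[IO3^-]_dilute = 3.234 × 10^-4 / 0.02000 = 0.01617 mol/L
[IO3^-]_original = 0.01617 × 250.0/9.725 = 0.4157 mol/L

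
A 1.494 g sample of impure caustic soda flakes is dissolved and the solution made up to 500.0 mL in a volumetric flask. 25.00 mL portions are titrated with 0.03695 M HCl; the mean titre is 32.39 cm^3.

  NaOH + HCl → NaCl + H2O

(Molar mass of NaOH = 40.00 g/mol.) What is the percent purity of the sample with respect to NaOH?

64.09 %

n(HCl) per titration = 0.03239 × 0.03695 = 1.197 × 10^-3 mol
n(NaOH) in each aliquot = 1.197 × 10^-3 mol (1:1 ratio)
n(NaOH) in the whole flask = 1.197 × 10^-3 × 500.0/25.00 = 0.02394 mol
mass of NaOH = 0.02394 × 40.00 = 0.9574 g
% NaOH = 0.9574 / 1.494 × 100 = 64.09 %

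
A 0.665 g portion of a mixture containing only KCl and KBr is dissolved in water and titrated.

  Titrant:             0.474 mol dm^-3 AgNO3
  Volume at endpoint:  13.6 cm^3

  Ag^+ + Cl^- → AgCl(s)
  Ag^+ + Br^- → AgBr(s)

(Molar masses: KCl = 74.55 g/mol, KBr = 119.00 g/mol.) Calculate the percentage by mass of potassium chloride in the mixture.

25.8 %

n(AgNO3) = 0.0136 × 0.474 = 6.45 × 10^-3 mol
Let x = n(KCl), y = n(KBr).
Titrant: 1x + 1y = 6.45 × 10^-3;  mass: 74.55x + 119.00y = 0.665
Solving, x = 2.30 × 10^-3 mol, y = 4.15 × 10^-3 mol
mass of KCl = 2.30 × 10^-3 × 74.55 = 0.171 g
% KCl = 0.171 / 0.665 × 100 = 25.8 %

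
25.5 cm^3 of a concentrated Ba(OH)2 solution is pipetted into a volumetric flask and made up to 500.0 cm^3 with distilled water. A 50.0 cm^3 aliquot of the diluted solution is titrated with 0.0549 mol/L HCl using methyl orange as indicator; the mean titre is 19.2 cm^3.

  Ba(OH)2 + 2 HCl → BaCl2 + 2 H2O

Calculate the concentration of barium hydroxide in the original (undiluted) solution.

n(HCl) = 0.0192 × 0.0549 = 1.05 × 10^-3 mol
From the 1:2 ratio, n(Ba(OH)2) in the aliquot = 1/2 × 1.05 × 10^-3 = 5.27 × 10^-4 mol
[Ba(OH)2]_dilute = 5.27 × 10^-4 / 0.0500 = 0.0105 mol/L
Dilution factor = 500.0 / 25.5 = 19.61
[Ba(OH)2]_stock = 0.0105 × 19.61 = 0.207 mol/L

0.207 mol/L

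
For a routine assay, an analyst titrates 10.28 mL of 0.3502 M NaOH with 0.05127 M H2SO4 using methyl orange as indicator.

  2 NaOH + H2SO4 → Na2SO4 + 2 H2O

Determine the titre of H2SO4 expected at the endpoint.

n(NaOH) = 0.01028 L × 0.3502 mol/L = 3.600 × 10^-3 mol
From the 1:2 stoichiometry, n(H2SO4) = 1/2 × 3.600 × 10^-3 = 1.800 × 10^-3 mol
V(H2SO4) = 1.800 × 10^-3 mol / 0.05127 mol/L = 0.03511 L = 35.11 mL

35.11 mL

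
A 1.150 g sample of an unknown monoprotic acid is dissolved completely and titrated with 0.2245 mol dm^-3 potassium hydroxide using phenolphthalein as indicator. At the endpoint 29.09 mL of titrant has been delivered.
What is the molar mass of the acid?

176.1 g/mol

n(KOH) = 0.02909 L × 0.2245 mol/L = 6.531 × 10^-3 mol
n(HA) = 6.531 × 10^-3 mol (1:1 ratio)
M = m / n = 1.150 g / 6.531 × 10^-3 mol = 176.1 g/mol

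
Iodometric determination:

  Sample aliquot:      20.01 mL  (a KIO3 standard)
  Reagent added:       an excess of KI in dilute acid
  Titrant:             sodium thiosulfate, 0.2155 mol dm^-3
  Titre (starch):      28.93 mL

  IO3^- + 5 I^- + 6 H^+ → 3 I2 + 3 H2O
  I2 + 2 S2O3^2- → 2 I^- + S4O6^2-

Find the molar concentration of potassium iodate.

n(S2O3^2-) = 0.02893 × 0.2155 = 6.234 × 10^-3 mol
n(I2) = n(S2O3^2-)/2 = 3.117 × 10^-3 mol
From the 1:3 ratio, n(IO3^-) in the aliquot = 1/3 × 3.117 × 10^-3 = 1.039 × 10^-3 mol
[IO3^-] = 1.039 × 10^-3 / 0.02001 = 0.05193 mol/L

0.05193 mol/L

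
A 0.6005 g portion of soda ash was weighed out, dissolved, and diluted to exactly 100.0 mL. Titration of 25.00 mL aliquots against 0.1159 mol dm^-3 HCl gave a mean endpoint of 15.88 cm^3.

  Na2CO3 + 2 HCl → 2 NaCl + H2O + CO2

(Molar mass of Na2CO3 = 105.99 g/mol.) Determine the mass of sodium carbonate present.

0.3901 g

n(HCl) per titration = 0.01588 × 0.1159 = 1.840 × 10^-3 mol
From the 1:2 ratio, n(Na2CO3) in each aliquot = 1/2 × 1.840 × 10^-3 = 9.202 × 10^-4 mol
n(Na2CO3) in the whole flask = 9.202 × 10^-4 × 100.0/25.00 = 3.681 × 10^-3 mol
mass of Na2CO3 = 3.681 × 10^-3 × 105.99 = 0.3901 g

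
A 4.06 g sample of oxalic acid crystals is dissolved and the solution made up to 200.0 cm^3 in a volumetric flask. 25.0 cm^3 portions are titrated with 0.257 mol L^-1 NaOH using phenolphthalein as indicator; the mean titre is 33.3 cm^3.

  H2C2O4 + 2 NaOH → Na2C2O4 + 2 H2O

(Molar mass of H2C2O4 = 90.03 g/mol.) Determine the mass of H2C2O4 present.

3.08 g

n(NaOH) per titration = 0.0333 × 0.257 = 8.56 × 10^-3 mol
From the 1:2 ratio, n(H2C2O4) in each aliquot = 1/2 × 8.56 × 10^-3 = 4.28 × 10^-3 mol
n(H2C2O4) in the whole flask = 4.28 × 10^-3 × 200.0/25.0 = 0.0342 mol
mass of H2C2O4 = 0.0342 × 90.03 = 3.08 g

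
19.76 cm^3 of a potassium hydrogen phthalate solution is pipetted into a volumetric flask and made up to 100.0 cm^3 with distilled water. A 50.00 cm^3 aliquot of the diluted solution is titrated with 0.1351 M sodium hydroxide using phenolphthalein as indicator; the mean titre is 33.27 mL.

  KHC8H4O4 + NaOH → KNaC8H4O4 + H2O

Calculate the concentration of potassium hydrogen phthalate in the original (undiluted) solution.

0.4549 M

n(NaOH) = 0.03327 × 0.1351 = 4.495 × 10^-3 mol
n(KHC8H4O4) in the aliquot = 4.495 × 10^-3 mol (1:1 ratio)
[KHC8H4O4]_dilute = 4.495 × 10^-3 / 0.05000 = 0.08990 mol/L
Dilution factor = 100.0 / 19.76 = 5.061
[KHC8H4O4]_stock = 0.08990 × 5.061 = 0.4549 mol/L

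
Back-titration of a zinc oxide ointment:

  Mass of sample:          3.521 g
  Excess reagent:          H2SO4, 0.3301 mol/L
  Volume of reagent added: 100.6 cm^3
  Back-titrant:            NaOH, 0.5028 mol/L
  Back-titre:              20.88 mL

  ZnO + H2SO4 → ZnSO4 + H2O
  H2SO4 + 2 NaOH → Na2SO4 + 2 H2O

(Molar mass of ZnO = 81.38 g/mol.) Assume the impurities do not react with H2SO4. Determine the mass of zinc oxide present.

n(H2SO4) added = 0.1006 × 0.3301 = 0.03321 mol
n(NaOH) used in back-titration = 0.02088 × 0.5028 = 0.01050 mol
From the 1:2 ratio, n(H2SO4) left over = 1/2 × 0.01050 = 5.249 × 10^-3 mol
n(H2SO4) consumed by analyte = 0.03321 − 5.249 × 10^-3 = 0.02796 mol
n(ZnO) = 0.02796 mol (1:1 ratio)
mass of ZnO = 0.02796 × 81.38 = 2.275 g

2.275 g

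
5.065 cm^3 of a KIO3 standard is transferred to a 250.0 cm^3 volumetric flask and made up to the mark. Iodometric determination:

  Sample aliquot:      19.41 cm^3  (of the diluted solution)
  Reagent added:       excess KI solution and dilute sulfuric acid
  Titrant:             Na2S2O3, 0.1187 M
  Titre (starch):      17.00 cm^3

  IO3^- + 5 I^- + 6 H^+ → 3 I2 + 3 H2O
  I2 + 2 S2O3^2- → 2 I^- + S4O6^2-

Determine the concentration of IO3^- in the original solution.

0.8552 M

n(S2O3^2-) = 0.01700 × 0.1187 = 2.018 × 10^-3 mol
n(I2) = n(S2O3^2-)/2 = 1.009 × 10^-3 mol
From the 1:3 ratio, n(IO3^-) in the aliquot = 1/3 × 1.009 × 10^-3 = 3.363 × 10^-4 mol
[IO3^-]_dilute = 3.363 × 10^-4 / 0.01941 = 0.01733 mol/L
[IO3^-]_original = 0.01733 × 250.0/5.065 = 0.8552 mol/L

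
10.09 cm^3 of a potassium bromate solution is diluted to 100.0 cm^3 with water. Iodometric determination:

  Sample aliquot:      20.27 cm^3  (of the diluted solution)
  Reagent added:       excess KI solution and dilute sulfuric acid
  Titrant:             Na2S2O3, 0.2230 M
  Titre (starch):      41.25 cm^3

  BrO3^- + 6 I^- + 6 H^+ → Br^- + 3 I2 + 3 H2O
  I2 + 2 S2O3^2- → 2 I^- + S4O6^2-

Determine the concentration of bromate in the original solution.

0.7496 M

n(S2O3^2-) = 0.04125 × 0.2230 = 9.199 × 10^-3 mol
n(I2) = n(S2O3^2-)/2 = 4.599 × 10^-3 mol
From the 1:3 ratio, n(BrO3^-) in the aliquot = 1/3 × 4.599 × 10^-3 = 1.533 × 10^-3 mol
[BrO3^-]_dilute = 1.533 × 10^-3 / 0.02027 = 0.07564 mol/L
[BrO3^-]_original = 0.07564 × 100.0/10.09 = 0.7496 mol/L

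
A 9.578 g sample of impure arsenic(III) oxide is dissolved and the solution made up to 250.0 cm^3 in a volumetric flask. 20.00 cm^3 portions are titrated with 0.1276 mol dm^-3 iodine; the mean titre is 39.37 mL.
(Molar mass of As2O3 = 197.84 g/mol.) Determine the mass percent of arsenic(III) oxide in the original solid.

As2O3 + 2 I2 + 2 H2O → As2O5 + 4 HI
n(I2) per titration = 0.03937 × 0.1276 = 5.024 × 10^-3 mol
From the 1:2 ratio, n(As2O3) in each aliquot = 1/2 × 5.024 × 10^-3 = 2.512 × 10^-3 mol
n(As2O3) in the whole flask = 2.512 × 10^-3 × 250.0/20.00 = 0.03140 mol
mass of As2O3 = 0.03140 × 197.84 = 6.212 g
% As2O3 = 6.212 / 9.578 × 100 = 64.85 %

64.85 %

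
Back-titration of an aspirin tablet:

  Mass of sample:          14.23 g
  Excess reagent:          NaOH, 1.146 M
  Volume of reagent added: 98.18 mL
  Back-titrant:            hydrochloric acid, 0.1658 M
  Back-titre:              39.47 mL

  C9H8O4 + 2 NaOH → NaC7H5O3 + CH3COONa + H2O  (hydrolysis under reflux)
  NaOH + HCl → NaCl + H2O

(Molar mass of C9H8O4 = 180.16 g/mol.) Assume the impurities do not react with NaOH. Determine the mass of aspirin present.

n(NaOH) added = 0.09818 × 1.146 = 0.1125 mol
n(HCl) used in back-titration = 0.03947 × 0.1658 = 6.544 × 10^-3 mol
n(NaOH) left over = 6.544 × 10^-3 mol (1:1 ratio)
n(NaOH) consumed by analyte = 0.1125 − 6.544 × 10^-3 = 0.1060 mol
From the 1:2 ratio, n(C9H8O4) = 1/2 × 0.1060 = 0.05299 mol
mass of C9H8O4 = 0.05299 × 180.16 = 9.546 g

9.546 g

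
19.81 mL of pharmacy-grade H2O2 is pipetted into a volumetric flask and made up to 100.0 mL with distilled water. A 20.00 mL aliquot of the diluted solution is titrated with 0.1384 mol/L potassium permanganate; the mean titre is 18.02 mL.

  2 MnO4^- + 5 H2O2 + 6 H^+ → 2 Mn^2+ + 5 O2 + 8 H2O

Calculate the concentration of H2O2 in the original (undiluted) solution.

1.574 mol/L

n(KMnO4) = 0.01802 × 0.1384 = 2.494 × 10^-3 mol
From the 5:2 ratio, n(H2O2) in the aliquot = 5/2 × 2.494 × 10^-3 = 6.235 × 10^-3 mol
[H2O2]_dilute = 6.235 × 10^-3 / 0.02000 = 0.3117 mol/L
Dilution factor = 100.0 / 19.81 = 5.048
[H2O2]_stock = 0.3117 × 5.048 = 1.574 mol/L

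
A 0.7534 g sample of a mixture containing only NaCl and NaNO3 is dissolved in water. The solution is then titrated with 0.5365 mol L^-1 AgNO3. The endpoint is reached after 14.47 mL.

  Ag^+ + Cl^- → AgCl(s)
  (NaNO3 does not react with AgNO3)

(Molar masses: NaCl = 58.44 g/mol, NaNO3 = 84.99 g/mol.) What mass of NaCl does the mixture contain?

n(AgNO3) = 0.01447 × 0.5365 = 7.763 × 10^-3 mol
Let x = n(NaCl), y = n(NaNO3).
Titrant: 1x = 7.763 × 10^-3;  mass: 58.44x + 84.99y = 0.7534
Solving, x = 7.763 × 10^-3 mol, y = 3.527 × 10^-3 mol
mass of NaCl = 7.763 × 10^-3 × 58.44 = 0.4537 g

0.4537 g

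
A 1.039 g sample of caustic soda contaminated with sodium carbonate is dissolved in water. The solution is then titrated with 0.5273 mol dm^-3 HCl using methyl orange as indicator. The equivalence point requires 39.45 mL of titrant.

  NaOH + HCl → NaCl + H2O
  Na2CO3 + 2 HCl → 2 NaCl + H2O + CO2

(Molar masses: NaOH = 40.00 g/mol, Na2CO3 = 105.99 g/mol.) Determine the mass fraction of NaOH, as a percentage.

n(HCl) = 0.03945 × 0.5273 = 0.02080 mol
Let x = n(NaOH), y = n(Na2CO3).
Titrant: 1x + 2y = 0.02080;  mass: 40.00x + 105.99y = 1.039
Solving, x = 4.879 × 10^-3 mol, y = 7.962 × 10^-3 mol
mass of NaOH = 4.879 × 10^-3 × 40.00 = 0.1952 g
% NaOH = 0.1952 / 1.039 × 100 = 18.78 %

18.78 %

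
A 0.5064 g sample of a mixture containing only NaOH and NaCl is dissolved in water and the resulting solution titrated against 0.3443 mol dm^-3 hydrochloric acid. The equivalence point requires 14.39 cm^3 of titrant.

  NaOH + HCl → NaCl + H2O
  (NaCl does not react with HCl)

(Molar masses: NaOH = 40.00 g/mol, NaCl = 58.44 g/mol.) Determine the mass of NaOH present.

n(HCl) = 0.01439 × 0.3443 = 4.954 × 10^-3 mol
Let x = n(NaOH), y = n(NaCl).
Titrant: 1x = 4.954 × 10^-3;  mass: 40.00x + 58.44y = 0.5064
Solving, x = 4.954 × 10^-3 mol, y = 5.274 × 10^-3 mol
mass of NaOH = 4.954 × 10^-3 × 40.00 = 0.1982 g

0.1982 g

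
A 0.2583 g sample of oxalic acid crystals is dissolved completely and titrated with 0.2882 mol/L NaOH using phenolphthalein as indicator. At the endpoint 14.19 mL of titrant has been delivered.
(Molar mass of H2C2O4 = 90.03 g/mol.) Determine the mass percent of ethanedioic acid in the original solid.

H2C2O4 + 2 NaOH → Na2C2O4 + 2 H2O
n(NaOH) = 0.01419 L × 0.2882 mol/L = 4.090 × 10^-3 mol
From the 1:2 ratio, n(H2C2O4) = 1/2 × 4.090 × 10^-3 = 2.045 × 10^-3 mol
mass of H2C2O4 = 2.045 × 10^-3 × 90.03 g/mol = 0.1841 g
% H2C2O4 = 0.1841 / 0.2583 × 100 = 71.27 %

71.27 %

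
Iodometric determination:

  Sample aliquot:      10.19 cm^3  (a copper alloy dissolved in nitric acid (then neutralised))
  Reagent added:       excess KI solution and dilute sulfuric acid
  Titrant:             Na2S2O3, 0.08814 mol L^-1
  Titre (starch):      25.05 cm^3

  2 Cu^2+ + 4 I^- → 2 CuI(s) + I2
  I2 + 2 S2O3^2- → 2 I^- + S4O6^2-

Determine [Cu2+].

n(S2O3^2-) = 0.02505 × 0.08814 = 2.208 × 10^-3 mol
n(I2) = n(S2O3^2-)/2 = 1.104 × 10^-3 mol
From the 2:1 ratio, n(Cu2+) in the aliquot = 2/1 × 1.104 × 10^-3 = 2.208 × 10^-3 mol
[Cu2+] = 2.208 × 10^-3 / 0.01019 = 0.2167 mol/L

0.2167 mol/L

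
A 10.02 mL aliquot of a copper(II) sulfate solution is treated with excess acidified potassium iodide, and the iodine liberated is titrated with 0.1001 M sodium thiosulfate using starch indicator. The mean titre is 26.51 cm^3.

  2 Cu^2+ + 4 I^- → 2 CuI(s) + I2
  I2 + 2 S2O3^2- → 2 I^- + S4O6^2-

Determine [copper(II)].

n(S2O3^2-) = 0.02651 × 0.1001 = 2.654 × 10^-3 mol
n(I2) = n(S2O3^2-)/2 = 1.327 × 10^-3 mol
From the 2:1 ratio, n(Cu2+) in the aliquot = 2/1 × 1.327 × 10^-3 = 2.654 × 10^-3 mol
[Cu2+] = 2.654 × 10^-3 / 0.01002 = 0.2648 mol/L

0.2648 M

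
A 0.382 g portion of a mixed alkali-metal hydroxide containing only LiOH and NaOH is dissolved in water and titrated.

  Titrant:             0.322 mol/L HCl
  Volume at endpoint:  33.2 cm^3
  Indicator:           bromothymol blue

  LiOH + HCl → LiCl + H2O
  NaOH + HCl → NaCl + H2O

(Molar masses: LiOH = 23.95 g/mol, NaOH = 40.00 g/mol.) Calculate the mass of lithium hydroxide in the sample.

0.0681 g

n(HCl) = 0.0332 × 0.322 = 0.0107 mol
Let x = n(LiOH), y = n(NaOH).
Titrant: 1x + 1y = 0.0107;  mass: 23.95x + 40.00y = 0.382
Solving, x = 2.84 × 10^-3 mol, y = 7.85 × 10^-3 mol
mass of LiOH = 2.84 × 10^-3 × 23.95 = 0.0681 g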